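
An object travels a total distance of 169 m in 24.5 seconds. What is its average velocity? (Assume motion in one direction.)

v_avg = Δd / Δt = 169 / 24.5 = 6.9 m/s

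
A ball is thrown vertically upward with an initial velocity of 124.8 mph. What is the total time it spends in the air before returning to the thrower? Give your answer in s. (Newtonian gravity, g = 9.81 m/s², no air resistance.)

v₀ = 124.8 mph × 0.44704 = 55.7906 m/s
t_total = 2 × v₀ / g = 2 × 55.7906 / 9.81 = 11.37 s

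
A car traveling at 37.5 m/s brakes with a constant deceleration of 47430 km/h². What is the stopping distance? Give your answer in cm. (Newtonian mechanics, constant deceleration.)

a = 47430 km/h² × 7.716049382716049e-05 = 3.65972 m/s²
d = v₀² / (2a) = 37.5² / (2 × 3.65972) = 1406.25 / 7.31944 = 192.125 m
d = 192.125 m / 0.01 = 19210 cm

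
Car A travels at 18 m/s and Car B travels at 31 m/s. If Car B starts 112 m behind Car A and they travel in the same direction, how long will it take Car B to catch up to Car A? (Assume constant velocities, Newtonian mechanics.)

Relative speed: v_rel = 31 - 18 = 13 m/s
Time to catch: t = d₀/v_rel = 112/13 = 8.62 s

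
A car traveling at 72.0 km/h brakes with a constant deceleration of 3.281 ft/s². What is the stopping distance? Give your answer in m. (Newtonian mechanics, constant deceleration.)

v₀ = 72.0 km/h × 0.2777777777777778 = 20.0 m/s
a = 3.281 ft/s² × 0.3048 = 1.00005 m/s²
d = v₀² / (2a) = 20.0² / (2 × 1.00005) = 400.0 / 2.0001 = 200.0 m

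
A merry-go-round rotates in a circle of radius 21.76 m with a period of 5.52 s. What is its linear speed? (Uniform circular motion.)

v = 2πr/T = 2π×21.76/5.52 = 24.77 m/s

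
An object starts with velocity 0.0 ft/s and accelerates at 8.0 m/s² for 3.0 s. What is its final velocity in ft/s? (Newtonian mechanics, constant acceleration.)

v₀ = 0.0 ft/s × 0.3048 = 0.0 m/s
v = v₀ + a × t = 0.0 + 8.0 × 3.0 = 24.0 m/s
v = 24.0 m/s / 0.3048 = 78.74 ft/s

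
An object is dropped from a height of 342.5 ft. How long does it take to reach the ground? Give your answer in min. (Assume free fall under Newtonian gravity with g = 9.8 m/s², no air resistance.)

h = 342.5 ft × 0.3048 = 104.394 m
t = √(2h/g) = √(2 × 104.394 / 9.8) = 4.61572 s
t = 4.61572 s / 60.0 = 0.07693 min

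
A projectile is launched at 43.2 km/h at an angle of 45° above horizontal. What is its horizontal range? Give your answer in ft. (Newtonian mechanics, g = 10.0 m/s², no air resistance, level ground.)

v₀ = 43.2 km/h × 0.2777777777777778 = 12.0 m/s
R = v₀² × sin(2θ) / g = 12.0² × sin(2 × 45°) / 10.0 = 144.0 × 1.0 / 10.0 = 14.4 m
R = 14.4 m / 0.3048 = 47.24 ft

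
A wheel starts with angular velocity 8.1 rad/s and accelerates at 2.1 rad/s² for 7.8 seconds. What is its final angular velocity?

ω = ω₀ + αt = 8.1 + 2.1 × 7.8 = 24.48 rad/s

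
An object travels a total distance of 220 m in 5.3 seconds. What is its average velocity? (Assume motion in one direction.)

v_avg = Δd / Δt = 220 / 5.3 = 41.51 m/s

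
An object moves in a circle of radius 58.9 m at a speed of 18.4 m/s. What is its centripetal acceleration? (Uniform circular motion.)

a_c = v²/r = 18.4²/58.9 = 338.56/58.9 = 5.75 m/s²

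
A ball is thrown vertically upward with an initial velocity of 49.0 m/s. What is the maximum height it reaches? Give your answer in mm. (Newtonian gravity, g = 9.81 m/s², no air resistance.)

h_max = v₀² / (2g) = 49.0² / (2 × 9.81) = 2401.0 / 19.62 = 122.375 m
h_max = 122.375 m / 0.001 = 122400 mm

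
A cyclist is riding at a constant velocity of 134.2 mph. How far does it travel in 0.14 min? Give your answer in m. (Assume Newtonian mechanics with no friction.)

v = 134.2 mph × 0.44704 = 59.9928 m/s
t = 0.14 min × 60.0 = 8.4 s
d = v × t = 59.9928 × 8.4 = 503.9 m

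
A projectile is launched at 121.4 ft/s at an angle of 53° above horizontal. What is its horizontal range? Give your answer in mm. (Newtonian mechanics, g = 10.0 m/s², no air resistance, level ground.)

v₀ = 121.4 ft/s × 0.3048 = 37.0027 m/s
R = v₀² × sin(2θ) / g = 37.0027² × sin(2 × 53°) / 10.0 = 1369.2 × 0.961262 / 10.0 = 131.616 m
R = 131.616 m / 0.001 = 131600 mm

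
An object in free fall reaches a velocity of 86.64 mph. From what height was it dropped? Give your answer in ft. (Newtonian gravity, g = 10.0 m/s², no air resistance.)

v = 86.64 mph × 0.44704 = 38.7315 m/s
h = v² / (2g) = 38.7315² / (2 × 10.0) = 75.0065 m
h = 75.0065 m / 0.3048 = 246.1 ft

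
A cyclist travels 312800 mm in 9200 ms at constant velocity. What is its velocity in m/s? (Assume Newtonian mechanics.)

d = 312800 mm × 0.001 = 312.8 m
t = 9200 ms × 0.001 = 9.2 s
v = d / t = 312.8 / 9.2 = 34.0 m/s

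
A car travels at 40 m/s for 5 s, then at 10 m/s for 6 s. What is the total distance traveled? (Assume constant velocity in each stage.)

d₁ = v₁t₁ = 40 × 5 = 200 m
d₂ = v₂t₂ = 10 × 6 = 60 m
d_total = 200 + 60 = 260 m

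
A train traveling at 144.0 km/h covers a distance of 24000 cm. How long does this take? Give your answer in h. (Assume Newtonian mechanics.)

d = 24000 cm × 0.01 = 240.0 m
v = 144.0 km/h × 0.2777777777777778 = 40.0 m/s
t = d / v = 240.0 / 40.0 = 6.0 s
t = 6.0 s / 3600.0 = 0.001667 h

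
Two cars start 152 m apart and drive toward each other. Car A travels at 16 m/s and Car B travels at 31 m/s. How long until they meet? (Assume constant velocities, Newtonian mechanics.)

Combined speed: v_combined = 16 + 31 = 47 m/s
Time to meet: t = d/v_combined = 152/47 = 3.23 s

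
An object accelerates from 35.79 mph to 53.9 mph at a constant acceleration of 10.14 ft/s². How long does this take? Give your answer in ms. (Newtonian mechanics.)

v₀ = 35.79 mph × 0.44704 = 15.9996 m/s
v = 53.9 mph × 0.44704 = 24.0955 m/s
a = 10.14 ft/s² × 0.3048 = 3.09067 m/s²
t = (v - v₀) / a = (24.0955 - 15.9996) / 3.09067 = 2.61946 s
t = 2.61946 s / 0.001 = 2619 ms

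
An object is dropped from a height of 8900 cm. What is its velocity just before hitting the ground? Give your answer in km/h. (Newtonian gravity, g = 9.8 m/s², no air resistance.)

h = 8900 cm × 0.01 = 89.0 m
v = √(2gh) = √(2 × 9.8 × 89.0) = 41.766 m/s
v = 41.766 m/s / 0.2777777777777778 = 150.4 km/h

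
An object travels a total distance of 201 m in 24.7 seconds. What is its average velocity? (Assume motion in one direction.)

v_avg = Δd / Δt = 201 / 24.7 = 8.14 m/s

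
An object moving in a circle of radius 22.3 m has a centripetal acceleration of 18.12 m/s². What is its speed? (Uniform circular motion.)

v = √(a_c × r) = √(18.12 × 22.3) = 20.1 m/s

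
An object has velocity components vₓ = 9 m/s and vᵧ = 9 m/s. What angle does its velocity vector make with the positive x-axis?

θ = arctan(vᵧ/vₓ) = arctan(9/9) = 45.0°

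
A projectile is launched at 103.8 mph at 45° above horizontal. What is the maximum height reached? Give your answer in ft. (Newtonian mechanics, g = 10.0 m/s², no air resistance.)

v₀ = 103.8 mph × 0.44704 = 46.4028 m/s
H = v₀² × sin²(θ) / (2g) = 46.4028² × sin(45°)² / (2 × 10.0) = 2153.22 × 0.5 / 20.0 = 53.8305 m
H = 53.8305 m / 0.3048 = 176.6 ft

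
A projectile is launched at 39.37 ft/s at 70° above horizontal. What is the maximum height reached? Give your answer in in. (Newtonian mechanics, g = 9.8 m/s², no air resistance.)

v₀ = 39.37 ft/s × 0.3048 = 12.0 m/s
H = v₀² × sin²(θ) / (2g) = 12.0² × sin(70°)² / (2 × 9.8) = 144.0 × 0.883022 / 19.6 = 6.48751 m
H = 6.48751 m / 0.0254 = 255.4 in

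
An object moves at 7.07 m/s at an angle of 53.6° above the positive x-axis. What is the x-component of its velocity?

vₓ = v cos(θ) = 7.07 × cos(53.6°) = 4.2 m/s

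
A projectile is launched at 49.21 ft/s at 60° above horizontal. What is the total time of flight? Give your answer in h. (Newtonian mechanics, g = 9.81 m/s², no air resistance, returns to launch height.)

v₀ = 49.21 ft/s × 0.3048 = 14.9992 m/s
T = 2 × v₀ × sin(θ) / g = 2 × 14.9992 × sin(60°) / 9.81 = 2 × 14.9992 × 0.866025 / 9.81 = 2.64825 s
T = 2.64825 s / 3600.0 = 0.0007356 h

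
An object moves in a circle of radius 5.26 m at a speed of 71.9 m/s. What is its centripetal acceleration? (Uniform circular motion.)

a_c = v²/r = 71.9²/5.26 = 5169.61/5.26 = 982.82 m/s²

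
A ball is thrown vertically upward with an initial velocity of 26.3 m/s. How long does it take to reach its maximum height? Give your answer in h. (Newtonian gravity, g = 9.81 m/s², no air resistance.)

t_up = v₀ / g = 26.3 / 9.81 = 2.68094 s
t_up = 2.68094 s / 3600.0 = 0.0007447 h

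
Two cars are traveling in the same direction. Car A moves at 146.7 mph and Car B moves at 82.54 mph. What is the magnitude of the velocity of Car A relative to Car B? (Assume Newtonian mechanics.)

v_rel = |v_A - v_B| = |146.7 - 82.54| = 64.16 mph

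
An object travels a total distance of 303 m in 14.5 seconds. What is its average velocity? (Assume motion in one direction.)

v_avg = Δd / Δt = 303 / 14.5 = 20.9 m/s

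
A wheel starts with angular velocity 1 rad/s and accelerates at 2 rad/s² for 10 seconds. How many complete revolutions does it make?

θ = ω₀t + ½αt² = 1×10 + ½×2×10² = 110.0 rad
Total revolutions = θ/(2π) = 110.0/(2π) = 17.51
Complete revolutions = ⌊17.51⌋ = 17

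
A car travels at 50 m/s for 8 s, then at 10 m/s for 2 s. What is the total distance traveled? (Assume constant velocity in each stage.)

d₁ = v₁t₁ = 50 × 8 = 400 m
d₂ = v₂t₂ = 10 × 2 = 20 m
d_total = 400 + 20 = 420 m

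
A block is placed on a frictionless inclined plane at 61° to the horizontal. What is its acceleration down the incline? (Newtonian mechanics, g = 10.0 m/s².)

a = g sin(θ) = 10.0 × sin(61°) = 10.0 × 0.8746 = 8.75 m/s²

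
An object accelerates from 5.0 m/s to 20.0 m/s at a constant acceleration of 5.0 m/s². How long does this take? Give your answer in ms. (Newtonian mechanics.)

t = (v - v₀) / a = (20.0 - 5.0) / 5.0 = 3.0 s
t = 3.0 s / 0.001 = 3000 ms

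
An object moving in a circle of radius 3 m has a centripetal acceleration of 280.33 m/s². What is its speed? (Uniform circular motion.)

v = √(a_c × r) = √(280.33 × 3) = 29.0 m/s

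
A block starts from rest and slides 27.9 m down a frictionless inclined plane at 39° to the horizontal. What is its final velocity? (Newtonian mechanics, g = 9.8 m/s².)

a = g sin(θ) = 9.8 × sin(39°) = 6.1673 m/s²
v = √(2ad) = √(2 × 6.1673 × 27.9) = 18.55 m/s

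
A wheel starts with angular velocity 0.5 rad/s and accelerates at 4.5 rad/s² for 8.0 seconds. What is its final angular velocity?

ω = ω₀ + αt = 0.5 + 4.5 × 8.0 = 36.5 rad/s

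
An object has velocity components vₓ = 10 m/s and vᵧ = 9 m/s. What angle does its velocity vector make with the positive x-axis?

θ = arctan(vᵧ/vₓ) = arctan(9/10) = 41.99°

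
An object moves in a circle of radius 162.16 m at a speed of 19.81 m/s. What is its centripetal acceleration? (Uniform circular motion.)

a_c = v²/r = 19.81²/162.16 = 392.4361/162.16 = 2.42 m/s²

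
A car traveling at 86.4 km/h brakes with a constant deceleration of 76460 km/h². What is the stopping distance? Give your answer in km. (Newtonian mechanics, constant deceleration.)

v₀ = 86.4 km/h × 0.2777777777777778 = 24.0 m/s
a = 76460 km/h² × 7.716049382716049e-05 = 5.89969 m/s²
d = v₀² / (2a) = 24.0² / (2 × 5.89969) = 576.0 / 11.7994 = 48.816 m
d = 48.816 m / 1000.0 = 0.04882 km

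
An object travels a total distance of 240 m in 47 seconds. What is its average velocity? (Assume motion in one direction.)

v_avg = Δd / Δt = 240 / 47 = 5.11 m/s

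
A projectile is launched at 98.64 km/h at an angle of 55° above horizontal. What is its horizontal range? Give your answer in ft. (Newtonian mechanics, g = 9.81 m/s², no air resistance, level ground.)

v₀ = 98.64 km/h × 0.2777777777777778 = 27.4 m/s
R = v₀² × sin(2θ) / g = 27.4² × sin(2 × 55°) / 9.81 = 750.76 × 0.939693 / 9.81 = 71.9148 m
R = 71.9148 m / 0.3048 = 235.9 ft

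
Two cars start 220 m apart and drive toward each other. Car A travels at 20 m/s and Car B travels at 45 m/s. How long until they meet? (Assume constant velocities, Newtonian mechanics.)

Combined speed: v_combined = 20 + 45 = 65 m/s
Time to meet: t = d/v_combined = 220/65 = 3.38 s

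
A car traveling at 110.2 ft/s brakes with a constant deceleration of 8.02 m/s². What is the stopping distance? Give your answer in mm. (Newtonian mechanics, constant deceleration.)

v₀ = 110.2 ft/s × 0.3048 = 33.589 m/s
d = v₀² / (2a) = 33.589² / (2 × 8.02) = 1128.22 / 16.04 = 70.3379 m
d = 70.3379 m / 0.001 = 70340 mm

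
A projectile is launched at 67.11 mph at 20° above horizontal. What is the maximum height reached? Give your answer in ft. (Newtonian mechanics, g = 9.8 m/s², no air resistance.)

v₀ = 67.11 mph × 0.44704 = 30.0009 m/s
H = v₀² × sin²(θ) / (2g) = 30.0009² × sin(20°)² / (2 × 9.8) = 900.054 × 0.116978 / 19.6 = 5.37176 m
H = 5.37176 m / 0.3048 = 17.62 ft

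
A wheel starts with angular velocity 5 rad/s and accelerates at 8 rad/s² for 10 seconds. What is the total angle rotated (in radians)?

θ = ω₀t + ½αt² = 5×10 + ½×8×10² = 450.0 rad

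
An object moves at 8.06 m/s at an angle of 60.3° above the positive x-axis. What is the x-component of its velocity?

vₓ = v cos(θ) = 8.06 × cos(60.3°) = 3.99 m/s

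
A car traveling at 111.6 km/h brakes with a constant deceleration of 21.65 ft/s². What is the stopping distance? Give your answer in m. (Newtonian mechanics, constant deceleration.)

v₀ = 111.6 km/h × 0.2777777777777778 = 31.0 m/s
a = 21.65 ft/s² × 0.3048 = 6.59892 m/s²
d = v₀² / (2a) = 31.0² / (2 × 6.59892) = 961.0 / 13.19784 = 72.81 m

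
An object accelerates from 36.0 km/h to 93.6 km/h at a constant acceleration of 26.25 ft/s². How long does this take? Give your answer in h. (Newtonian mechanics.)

v₀ = 36.0 km/h × 0.2777777777777778 = 10.0 m/s
v = 93.6 km/h × 0.2777777777777778 = 26.0 m/s
a = 26.25 ft/s² × 0.3048 = 8.001 m/s²
t = (v - v₀) / a = (26.0 - 10.0) / 8.001 = 1.99975 s
t = 1.99975 s / 3600.0 = 0.0005555 h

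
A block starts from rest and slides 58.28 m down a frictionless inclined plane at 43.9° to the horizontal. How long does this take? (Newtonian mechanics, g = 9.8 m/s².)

a = g sin(θ) = 9.8 × sin(43.9°) = 6.7953 m/s²
t = √(2d/a) = √(2 × 58.28 / 6.7953) = 4.14 s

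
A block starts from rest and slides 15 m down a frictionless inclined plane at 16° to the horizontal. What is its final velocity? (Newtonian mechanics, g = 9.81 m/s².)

a = g sin(θ) = 9.81 × sin(16°) = 2.704 m/s²
v = √(2ad) = √(2 × 2.704 × 15) = 9.01 m/s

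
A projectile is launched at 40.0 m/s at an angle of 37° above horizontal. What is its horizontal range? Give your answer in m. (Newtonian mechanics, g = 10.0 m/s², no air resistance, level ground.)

R = v₀² × sin(2θ) / g = 40.0² × sin(2 × 37°) / 10.0 = 1600.0 × 0.961262 / 10.0 = 153.8 m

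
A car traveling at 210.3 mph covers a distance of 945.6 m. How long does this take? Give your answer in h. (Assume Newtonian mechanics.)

v = 210.3 mph × 0.44704 = 94.0125 m/s
t = d / v = 945.6 / 94.0125 = 10.0582 s
t = 10.0582 s / 3600.0 = 0.002794 h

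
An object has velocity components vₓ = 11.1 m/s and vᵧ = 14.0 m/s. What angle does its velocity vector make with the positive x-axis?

θ = arctan(vᵧ/vₓ) = arctan(14.0/11.1) = 51.59°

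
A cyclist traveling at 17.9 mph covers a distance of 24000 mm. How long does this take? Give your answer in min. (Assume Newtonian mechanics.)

d = 24000 mm × 0.001 = 24.0 m
v = 17.9 mph × 0.44704 = 8.00202 m/s
t = d / v = 24.0 / 8.00202 = 2.99924 s
t = 2.99924 s / 60.0 = 0.04999 min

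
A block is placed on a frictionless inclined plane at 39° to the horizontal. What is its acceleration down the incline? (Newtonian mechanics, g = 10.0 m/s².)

a = g sin(θ) = 10.0 × sin(39°) = 10.0 × 0.6293 = 6.29 m/s²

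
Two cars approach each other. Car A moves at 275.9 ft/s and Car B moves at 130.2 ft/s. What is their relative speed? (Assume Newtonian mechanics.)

v_rel = v_A + v_B = 275.9 + 130.2 = 406.1 ft/s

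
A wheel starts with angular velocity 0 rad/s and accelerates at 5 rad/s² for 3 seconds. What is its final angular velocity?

ω = ω₀ + αt = 0 + 5 × 3 = 15 rad/s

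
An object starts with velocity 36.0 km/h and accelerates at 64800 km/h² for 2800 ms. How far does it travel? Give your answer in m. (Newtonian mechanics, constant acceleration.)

v₀ = 36.0 km/h × 0.2777777777777778 = 10.0 m/s
a = 64800 km/h² × 7.716049382716049e-05 = 5.0 m/s²
t = 2800 ms × 0.001 = 2.8 s
d = v₀ × t + ½ × a × t² = 10.0 × 2.8 + 0.5 × 5.0 × 2.8² = 47.6 m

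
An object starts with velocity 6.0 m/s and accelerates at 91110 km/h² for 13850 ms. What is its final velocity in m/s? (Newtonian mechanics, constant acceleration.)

a = 91110 km/h² × 7.716049382716049e-05 = 7.03009 m/s²
t = 13850 ms × 0.001 = 13.85 s
v = v₀ + a × t = 6.0 + 7.03009 × 13.85 = 103.4 m/s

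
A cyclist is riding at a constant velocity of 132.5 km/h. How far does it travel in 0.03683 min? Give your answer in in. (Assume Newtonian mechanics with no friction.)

v = 132.5 km/h × 0.2777777777777778 = 36.8056 m/s
t = 0.03683 min × 60.0 = 2.2098 s
d = v × t = 36.8056 × 2.2098 = 81.333 m
d = 81.333 m / 0.0254 = 3202 in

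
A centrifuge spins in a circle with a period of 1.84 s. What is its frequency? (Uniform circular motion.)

f = 1/T = 1/1.84 = 0.5435 Hz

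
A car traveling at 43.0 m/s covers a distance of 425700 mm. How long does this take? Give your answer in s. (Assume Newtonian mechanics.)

d = 425700 mm × 0.001 = 425.7 m
t = d / v = 425.7 / 43.0 = 9.9 s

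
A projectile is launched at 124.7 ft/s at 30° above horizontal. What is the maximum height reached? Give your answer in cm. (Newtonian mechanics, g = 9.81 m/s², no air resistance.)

v₀ = 124.7 ft/s × 0.3048 = 38.0086 m/s
H = v₀² × sin²(θ) / (2g) = 38.0086² × sin(30°)² / (2 × 9.81) = 1444.65 × 0.25 / 19.62 = 18.4079 m
H = 18.4079 m / 0.01 = 1841 cm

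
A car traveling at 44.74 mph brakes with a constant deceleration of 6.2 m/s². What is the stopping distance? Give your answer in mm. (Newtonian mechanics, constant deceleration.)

v₀ = 44.74 mph × 0.44704 = 20.0006 m/s
d = v₀² / (2a) = 20.0006² / (2 × 6.2) = 400.024 / 12.4 = 32.26 m
d = 32.26 m / 0.001 = 32260 mm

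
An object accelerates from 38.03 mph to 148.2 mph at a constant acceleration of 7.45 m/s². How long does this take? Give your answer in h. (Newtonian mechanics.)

v₀ = 38.03 mph × 0.44704 = 17.0009 m/s
v = 148.2 mph × 0.44704 = 66.2513 m/s
t = (v - v₀) / a = (66.2513 - 17.0009) / 7.45 = 6.61079 s
t = 6.61079 s / 3600.0 = 0.001836 h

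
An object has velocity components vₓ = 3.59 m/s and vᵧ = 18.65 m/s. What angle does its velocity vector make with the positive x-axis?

θ = arctan(vᵧ/vₓ) = arctan(18.65/3.59) = 79.1°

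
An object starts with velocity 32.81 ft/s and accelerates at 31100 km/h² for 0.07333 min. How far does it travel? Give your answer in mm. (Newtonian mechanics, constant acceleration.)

v₀ = 32.81 ft/s × 0.3048 = 10.0005 m/s
a = 31100 km/h² × 7.716049382716049e-05 = 2.39969 m/s²
t = 0.07333 min × 60.0 = 4.3998 s
d = v₀ × t + ½ × a × t² = 10.0005 × 4.3998 + 0.5 × 2.39969 × 4.3998² = 67.2271 m
d = 67.2271 m / 0.001 = 67230 mm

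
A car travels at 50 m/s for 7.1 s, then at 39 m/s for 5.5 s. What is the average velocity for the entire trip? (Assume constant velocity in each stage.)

d₁ = v₁t₁ = 50 × 7.1 = 355.0 m
d₂ = v₂t₂ = 39 × 5.5 = 214.5 m
d_total = 569.5 m, t_total = 12.6 s
v_avg = d_total/t_total = 569.5/12.6 = 45.2 m/s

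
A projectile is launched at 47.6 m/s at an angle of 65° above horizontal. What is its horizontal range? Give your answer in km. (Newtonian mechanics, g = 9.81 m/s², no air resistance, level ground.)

R = v₀² × sin(2θ) / g = 47.6² × sin(2 × 65°) / 9.81 = 2265.76 × 0.766044 / 9.81 = 176.929 m
R = 176.929 m / 1000.0 = 0.1769 km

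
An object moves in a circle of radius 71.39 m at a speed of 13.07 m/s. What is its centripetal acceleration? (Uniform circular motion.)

a_c = v²/r = 13.07²/71.39 = 170.8249/71.39 = 2.39 m/s²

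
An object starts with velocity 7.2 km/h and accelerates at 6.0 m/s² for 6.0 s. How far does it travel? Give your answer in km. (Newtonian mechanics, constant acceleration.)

v₀ = 7.2 km/h × 0.2777777777777778 = 2.0 m/s
d = v₀ × t + ½ × a × t² = 2.0 × 6.0 + 0.5 × 6.0 × 6.0² = 120.0 m
d = 120.0 m / 1000.0 = 0.12 km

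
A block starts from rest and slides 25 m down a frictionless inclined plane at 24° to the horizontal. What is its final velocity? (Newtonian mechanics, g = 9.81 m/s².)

a = g sin(θ) = 9.81 × sin(24°) = 3.9901 m/s²
v = √(2ad) = √(2 × 3.9901 × 25) = 14.12 m/s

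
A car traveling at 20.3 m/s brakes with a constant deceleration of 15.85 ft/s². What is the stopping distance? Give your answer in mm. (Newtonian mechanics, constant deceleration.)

a = 15.85 ft/s² × 0.3048 = 4.83108 m/s²
d = v₀² / (2a) = 20.3² / (2 × 4.83108) = 412.09 / 9.66216 = 42.6499 m
d = 42.6499 m / 0.001 = 42650 mm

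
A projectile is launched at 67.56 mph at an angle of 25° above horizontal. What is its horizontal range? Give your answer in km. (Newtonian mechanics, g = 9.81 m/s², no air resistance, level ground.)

v₀ = 67.56 mph × 0.44704 = 30.202 m/s
R = v₀² × sin(2θ) / g = 30.202² × sin(2 × 25°) / 9.81 = 912.161 × 0.766044 / 9.81 = 71.2289 m
R = 71.2289 m / 1000.0 = 0.07123 km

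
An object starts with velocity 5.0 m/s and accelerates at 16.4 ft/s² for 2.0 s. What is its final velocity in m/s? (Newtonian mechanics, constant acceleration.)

a = 16.4 ft/s² × 0.3048 = 4.99872 m/s²
v = v₀ + a × t = 5.0 + 4.99872 × 2.0 = 15.0 m/s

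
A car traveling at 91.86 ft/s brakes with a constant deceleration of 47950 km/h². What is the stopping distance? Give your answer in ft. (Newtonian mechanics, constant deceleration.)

v₀ = 91.86 ft/s × 0.3048 = 27.9989 m/s
a = 47950 km/h² × 7.716049382716049e-05 = 3.69985 m/s²
d = v₀² / (2a) = 27.9989² / (2 × 3.69985) = 783.938 / 7.3997 = 105.942 m
d = 105.942 m / 0.3048 = 347.6 ft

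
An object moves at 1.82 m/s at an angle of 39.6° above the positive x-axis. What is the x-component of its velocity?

vₓ = v cos(θ) = 1.82 × cos(39.6°) = 1.4 m/s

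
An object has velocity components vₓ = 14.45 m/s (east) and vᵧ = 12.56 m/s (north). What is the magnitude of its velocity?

|v| = √(vₓ² + vᵧ²) = √(14.45² + 12.56²) = √(366.5561) = 19.15 m/s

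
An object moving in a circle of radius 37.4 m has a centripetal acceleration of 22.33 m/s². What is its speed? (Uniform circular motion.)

v = √(a_c × r) = √(22.33 × 37.4) = 28.9 m/s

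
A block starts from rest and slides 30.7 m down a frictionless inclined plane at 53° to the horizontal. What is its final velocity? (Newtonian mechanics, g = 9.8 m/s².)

a = g sin(θ) = 9.8 × sin(53°) = 7.8266 m/s²
v = √(2ad) = √(2 × 7.8266 × 30.7) = 21.92 m/s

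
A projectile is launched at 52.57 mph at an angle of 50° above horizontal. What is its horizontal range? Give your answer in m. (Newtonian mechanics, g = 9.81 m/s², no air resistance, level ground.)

v₀ = 52.57 mph × 0.44704 = 23.5009 m/s
R = v₀² × sin(2θ) / g = 23.5009² × sin(2 × 50°) / 9.81 = 552.292 × 0.984808 / 9.81 = 55.44 m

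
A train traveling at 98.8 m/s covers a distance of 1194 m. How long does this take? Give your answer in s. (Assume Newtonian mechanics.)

t = d / v = 1194 / 98.8 = 12.09 s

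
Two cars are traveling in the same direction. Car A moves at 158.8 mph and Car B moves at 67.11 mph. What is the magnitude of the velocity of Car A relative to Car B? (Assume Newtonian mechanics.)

v_rel = |v_A - v_B| = |158.8 - 67.11| = 91.69 mph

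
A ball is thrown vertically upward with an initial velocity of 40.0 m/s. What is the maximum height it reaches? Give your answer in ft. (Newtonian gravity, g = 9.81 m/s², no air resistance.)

h_max = v₀² / (2g) = 40.0² / (2 × 9.81) = 1600.0 / 19.62 = 81.5494 m
h_max = 81.5494 m / 0.3048 = 267.6 ft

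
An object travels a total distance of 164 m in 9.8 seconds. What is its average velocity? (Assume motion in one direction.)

v_avg = Δd / Δt = 164 / 9.8 = 16.73 m/s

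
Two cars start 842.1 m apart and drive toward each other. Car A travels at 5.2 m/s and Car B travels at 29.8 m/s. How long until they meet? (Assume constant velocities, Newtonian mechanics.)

Combined speed: v_combined = 5.2 + 29.8 = 35.0 m/s
Time to meet: t = d/v_combined = 842.1/35.0 = 24.06 s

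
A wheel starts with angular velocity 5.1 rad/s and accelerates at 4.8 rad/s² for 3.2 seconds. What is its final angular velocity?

ω = ω₀ + αt = 5.1 + 4.8 × 3.2 = 20.46 rad/s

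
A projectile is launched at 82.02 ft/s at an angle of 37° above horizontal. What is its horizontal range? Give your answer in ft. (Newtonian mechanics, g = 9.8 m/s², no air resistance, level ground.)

v₀ = 82.02 ft/s × 0.3048 = 24.9997 m/s
R = v₀² × sin(2θ) / g = 24.9997² × sin(2 × 37°) / 9.8 = 624.985 × 0.961262 / 9.8 = 61.3035 m
R = 61.3035 m / 0.3048 = 201.1 ft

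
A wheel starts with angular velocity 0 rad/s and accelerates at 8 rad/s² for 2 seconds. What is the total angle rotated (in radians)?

θ = ω₀t + ½αt² = 0×2 + ½×8×2² = 16.0 rad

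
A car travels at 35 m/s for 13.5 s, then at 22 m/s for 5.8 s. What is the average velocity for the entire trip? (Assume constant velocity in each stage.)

d₁ = v₁t₁ = 35 × 13.5 = 472.5 m
d₂ = v₂t₂ = 22 × 5.8 = 127.6 m
d_total = 600.1 m, t_total = 19.3 s
v_avg = d_total/t_total = 600.1/19.3 = 31.09 m/s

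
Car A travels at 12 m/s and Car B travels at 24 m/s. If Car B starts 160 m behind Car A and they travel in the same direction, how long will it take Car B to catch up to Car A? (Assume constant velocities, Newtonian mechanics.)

Relative speed: v_rel = 24 - 12 = 12 m/s
Time to catch: t = d₀/v_rel = 160/12 = 13.33 s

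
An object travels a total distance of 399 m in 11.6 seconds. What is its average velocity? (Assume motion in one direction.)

v_avg = Δd / Δt = 399 / 11.6 = 34.4 m/s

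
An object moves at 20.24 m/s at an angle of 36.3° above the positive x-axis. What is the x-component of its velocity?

vₓ = v cos(θ) = 20.24 × cos(36.3°) = 16.31 m/s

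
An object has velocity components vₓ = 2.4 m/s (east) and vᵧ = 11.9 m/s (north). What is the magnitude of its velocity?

|v| = √(vₓ² + vᵧ²) = √(2.4² + 11.9²) = √(147.37) = 12.14 m/s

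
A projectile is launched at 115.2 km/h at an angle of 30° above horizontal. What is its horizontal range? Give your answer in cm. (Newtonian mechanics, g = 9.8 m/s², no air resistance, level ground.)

v₀ = 115.2 km/h × 0.2777777777777778 = 32.0 m/s
R = v₀² × sin(2θ) / g = 32.0² × sin(2 × 30°) / 9.8 = 1024.0 × 0.866025 / 9.8 = 90.4908 m
R = 90.4908 m / 0.01 = 9049 cm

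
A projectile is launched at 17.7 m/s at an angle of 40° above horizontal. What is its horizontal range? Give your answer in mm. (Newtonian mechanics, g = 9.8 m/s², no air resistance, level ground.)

R = v₀² × sin(2θ) / g = 17.7² × sin(2 × 40°) / 9.8 = 313.29 × 0.984808 / 9.8 = 31.4827 m
R = 31.4827 m / 0.001 = 31480 mm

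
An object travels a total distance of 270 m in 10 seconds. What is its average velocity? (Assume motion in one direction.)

v_avg = Δd / Δt = 270 / 10 = 27.0 m/s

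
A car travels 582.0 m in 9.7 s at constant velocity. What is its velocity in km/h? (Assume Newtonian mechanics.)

v = d / t = 582.0 / 9.7 = 60.0 m/s
v = 60.0 m/s / 0.2777777777777778 = 216.0 km/h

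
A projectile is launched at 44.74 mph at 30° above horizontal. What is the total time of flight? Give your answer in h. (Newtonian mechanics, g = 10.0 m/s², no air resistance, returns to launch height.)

v₀ = 44.74 mph × 0.44704 = 20.0006 m/s
T = 2 × v₀ × sin(θ) / g = 2 × 20.0006 × sin(30°) / 10.0 = 2 × 20.0006 × 0.5 / 10.0 = 2.00006 s
T = 2.00006 s / 3600.0 = 0.0005556 h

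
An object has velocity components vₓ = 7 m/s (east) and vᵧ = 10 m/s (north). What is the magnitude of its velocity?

|v| = √(vₓ² + vᵧ²) = √(7² + 10²) = √(149) = 12.21 m/s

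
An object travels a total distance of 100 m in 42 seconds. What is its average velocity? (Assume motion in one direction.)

v_avg = Δd / Δt = 100 / 42 = 2.38 m/s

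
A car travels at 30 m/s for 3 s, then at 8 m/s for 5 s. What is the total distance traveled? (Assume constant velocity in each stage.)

d₁ = v₁t₁ = 30 × 3 = 90 m
d₂ = v₂t₂ = 8 × 5 = 40 m
d_total = 90 + 40 = 130 m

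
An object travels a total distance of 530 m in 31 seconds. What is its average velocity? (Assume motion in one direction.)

v_avg = Δd / Δt = 530 / 31 = 17.1 m/s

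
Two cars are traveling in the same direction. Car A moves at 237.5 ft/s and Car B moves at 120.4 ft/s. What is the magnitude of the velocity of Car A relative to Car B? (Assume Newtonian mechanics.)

v_rel = |v_A - v_B| = |237.5 - 120.4| = 117.1 ft/s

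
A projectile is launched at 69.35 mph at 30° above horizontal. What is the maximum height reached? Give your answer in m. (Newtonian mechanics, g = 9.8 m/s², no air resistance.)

v₀ = 69.35 mph × 0.44704 = 31.0022 m/s
H = v₀² × sin²(θ) / (2g) = 31.0022² × sin(30°)² / (2 × 9.8) = 961.136 × 0.25 / 19.6 = 12.26 m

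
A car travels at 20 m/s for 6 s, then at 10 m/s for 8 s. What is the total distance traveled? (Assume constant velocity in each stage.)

d₁ = v₁t₁ = 20 × 6 = 120 m
d₂ = v₂t₂ = 10 × 8 = 80 m
d_total = 120 + 80 = 200 m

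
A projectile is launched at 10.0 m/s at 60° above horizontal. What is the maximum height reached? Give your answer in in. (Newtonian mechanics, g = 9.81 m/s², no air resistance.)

H = v₀² × sin²(θ) / (2g) = 10.0² × sin(60°)² / (2 × 9.81) = 100.0 × 0.75 / 19.62 = 3.82263 m
H = 3.82263 m / 0.0254 = 150.5 in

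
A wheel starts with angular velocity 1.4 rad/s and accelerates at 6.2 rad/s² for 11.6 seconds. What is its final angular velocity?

ω = ω₀ + αt = 1.4 + 6.2 × 11.6 = 73.32 rad/s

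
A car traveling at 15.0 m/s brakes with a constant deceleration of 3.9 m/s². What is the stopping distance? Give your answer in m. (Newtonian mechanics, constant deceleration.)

d = v₀² / (2a) = 15.0² / (2 × 3.9) = 225.0 / 7.8 = 28.85 m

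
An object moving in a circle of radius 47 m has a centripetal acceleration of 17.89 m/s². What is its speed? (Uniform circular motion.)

v = √(a_c × r) = √(17.89 × 47) = 29.0 m/s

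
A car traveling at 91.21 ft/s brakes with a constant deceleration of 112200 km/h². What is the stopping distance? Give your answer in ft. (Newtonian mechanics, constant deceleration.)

v₀ = 91.21 ft/s × 0.3048 = 27.8008 m/s
a = 112200 km/h² × 7.716049382716049e-05 = 8.65741 m/s²
d = v₀² / (2a) = 27.8008² / (2 × 8.65741) = 772.884 / 17.3148 = 44.6372 m
d = 44.6372 m / 0.3048 = 146.4 ft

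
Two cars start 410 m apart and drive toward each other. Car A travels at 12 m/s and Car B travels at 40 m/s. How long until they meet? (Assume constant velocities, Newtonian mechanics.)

Combined speed: v_combined = 12 + 40 = 52 m/s
Time to meet: t = d/v_combined = 410/52 = 7.88 s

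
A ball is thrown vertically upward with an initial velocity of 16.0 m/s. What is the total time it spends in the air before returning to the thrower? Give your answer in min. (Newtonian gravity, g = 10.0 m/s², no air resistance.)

t_total = 2 × v₀ / g = 2 × 16.0 / 10.0 = 3.2 s
t_total = 3.2 s / 60.0 = 0.05333 min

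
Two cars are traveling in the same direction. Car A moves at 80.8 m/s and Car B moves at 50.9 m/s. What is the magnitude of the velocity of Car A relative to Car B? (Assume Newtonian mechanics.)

v_rel = |v_A - v_B| = |80.8 - 50.9| = 29.9 m/s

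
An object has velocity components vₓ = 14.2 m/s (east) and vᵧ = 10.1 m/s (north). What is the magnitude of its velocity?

|v| = √(vₓ² + vᵧ²) = √(14.2² + 10.1²) = √(303.65) = 17.43 m/s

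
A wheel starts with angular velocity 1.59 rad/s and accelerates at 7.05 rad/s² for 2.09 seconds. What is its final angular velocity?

ω = ω₀ + αt = 1.59 + 7.05 × 2.09 = 16.32 rad/s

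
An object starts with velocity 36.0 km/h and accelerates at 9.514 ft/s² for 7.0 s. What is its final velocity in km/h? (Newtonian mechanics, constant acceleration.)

v₀ = 36.0 km/h × 0.2777777777777778 = 10.0 m/s
a = 9.514 ft/s² × 0.3048 = 2.89987 m/s²
v = v₀ + a × t = 10.0 + 2.89987 × 7.0 = 30.2991 m/s
v = 30.2991 m/s / 0.2777777777777778 = 109.1 km/h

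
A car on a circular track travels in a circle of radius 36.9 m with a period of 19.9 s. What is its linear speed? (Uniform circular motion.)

v = 2πr/T = 2π×36.9/19.9 = 11.65 m/s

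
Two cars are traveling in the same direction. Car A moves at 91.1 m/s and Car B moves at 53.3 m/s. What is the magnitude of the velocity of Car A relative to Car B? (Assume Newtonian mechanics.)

v_rel = |v_A - v_B| = |91.1 - 53.3| = 37.8 m/s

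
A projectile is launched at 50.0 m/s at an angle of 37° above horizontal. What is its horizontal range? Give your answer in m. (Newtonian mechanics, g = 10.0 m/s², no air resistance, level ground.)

R = v₀² × sin(2θ) / g = 50.0² × sin(2 × 37°) / 10.0 = 2500.0 × 0.961262 / 10.0 = 240.3 m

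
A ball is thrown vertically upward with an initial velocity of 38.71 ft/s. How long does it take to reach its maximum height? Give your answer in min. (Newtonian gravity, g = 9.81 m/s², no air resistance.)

v₀ = 38.71 ft/s × 0.3048 = 11.7988 m/s
t_up = v₀ / g = 11.7988 / 9.81 = 1.20273 s
t_up = 1.20273 s / 60.0 = 0.02005 min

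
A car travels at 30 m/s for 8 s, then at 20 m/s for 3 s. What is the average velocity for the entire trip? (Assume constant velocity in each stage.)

d₁ = v₁t₁ = 30 × 8 = 240 m
d₂ = v₂t₂ = 20 × 3 = 60 m
d_total = 300 m, t_total = 11 s
v_avg = d_total/t_total = 300/11 = 27.27 m/s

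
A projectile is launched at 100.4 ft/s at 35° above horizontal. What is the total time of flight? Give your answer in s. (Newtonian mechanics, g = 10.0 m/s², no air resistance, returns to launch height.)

v₀ = 100.4 ft/s × 0.3048 = 30.6019 m/s
T = 2 × v₀ × sin(θ) / g = 2 × 30.6019 × sin(35°) / 10.0 = 2 × 30.6019 × 0.573576 / 10.0 = 3.511 s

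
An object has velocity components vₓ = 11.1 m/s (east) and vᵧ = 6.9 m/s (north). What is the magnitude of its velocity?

|v| = √(vₓ² + vᵧ²) = √(11.1² + 6.9²) = √(170.82) = 13.07 m/s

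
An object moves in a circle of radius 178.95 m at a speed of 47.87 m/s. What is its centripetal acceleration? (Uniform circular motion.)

a_c = v²/r = 47.87²/178.95 = 2291.5369/178.95 = 12.81 m/s²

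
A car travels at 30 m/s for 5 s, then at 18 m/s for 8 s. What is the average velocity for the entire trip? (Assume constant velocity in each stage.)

d₁ = v₁t₁ = 30 × 5 = 150 m
d₂ = v₂t₂ = 18 × 8 = 144 m
d_total = 294 m, t_total = 13 s
v_avg = d_total/t_total = 294/13 = 22.62 m/s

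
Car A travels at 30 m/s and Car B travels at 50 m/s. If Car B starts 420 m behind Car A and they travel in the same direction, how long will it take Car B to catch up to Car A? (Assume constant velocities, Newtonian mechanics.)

Relative speed: v_rel = 50 - 30 = 20 m/s
Time to catch: t = d₀/v_rel = 420/20 = 21.0 s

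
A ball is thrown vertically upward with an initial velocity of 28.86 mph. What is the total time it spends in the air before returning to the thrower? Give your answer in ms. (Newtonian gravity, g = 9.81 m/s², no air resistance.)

v₀ = 28.86 mph × 0.44704 = 12.9016 m/s
t_total = 2 × v₀ / g = 2 × 12.9016 / 9.81 = 2.6303 s
t_total = 2.6303 s / 0.001 = 2630 ms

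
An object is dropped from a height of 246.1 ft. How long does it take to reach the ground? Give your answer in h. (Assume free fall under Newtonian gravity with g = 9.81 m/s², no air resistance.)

h = 246.1 ft × 0.3048 = 75.0113 m
t = √(2h/g) = √(2 × 75.0113 / 9.81) = 3.9106 s
t = 3.9106 s / 3600.0 = 0.001086 h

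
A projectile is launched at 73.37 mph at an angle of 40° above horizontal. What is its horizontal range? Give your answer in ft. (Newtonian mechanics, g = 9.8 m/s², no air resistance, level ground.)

v₀ = 73.37 mph × 0.44704 = 32.7993 m/s
R = v₀² × sin(2θ) / g = 32.7993² × sin(2 × 40°) / 9.8 = 1075.79 × 0.984808 / 9.8 = 108.107 m
R = 108.107 m / 0.3048 = 354.7 ft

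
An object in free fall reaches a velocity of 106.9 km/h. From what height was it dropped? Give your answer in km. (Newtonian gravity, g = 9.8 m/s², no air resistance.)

v = 106.9 km/h × 0.2777777777777778 = 29.6944 m/s
h = v² / (2g) = 29.6944² / (2 × 9.8) = 44.9876 m
h = 44.9876 m / 1000.0 = 0.04499 km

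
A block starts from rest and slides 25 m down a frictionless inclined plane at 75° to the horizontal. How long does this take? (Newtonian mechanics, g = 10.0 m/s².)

a = g sin(θ) = 10.0 × sin(75°) = 9.6593 m/s²
t = √(2d/a) = √(2 × 25 / 9.6593) = 2.28 s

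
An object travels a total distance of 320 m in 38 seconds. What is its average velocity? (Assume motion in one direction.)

v_avg = Δd / Δt = 320 / 38 = 8.42 m/s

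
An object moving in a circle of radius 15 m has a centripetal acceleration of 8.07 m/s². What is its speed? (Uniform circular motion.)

v = √(a_c × r) = √(8.07 × 15) = 11.0 m/s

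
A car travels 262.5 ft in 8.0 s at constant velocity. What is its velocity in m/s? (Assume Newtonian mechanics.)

d = 262.5 ft × 0.3048 = 80.01 m
v = d / t = 80.01 / 8.0 = 10.0 m/s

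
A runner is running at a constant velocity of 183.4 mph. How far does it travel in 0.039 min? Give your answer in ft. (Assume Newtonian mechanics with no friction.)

v = 183.4 mph × 0.44704 = 81.9871 m/s
t = 0.039 min × 60.0 = 2.34 s
d = v × t = 81.9871 × 2.34 = 191.85 m
d = 191.85 m / 0.3048 = 629.4 ft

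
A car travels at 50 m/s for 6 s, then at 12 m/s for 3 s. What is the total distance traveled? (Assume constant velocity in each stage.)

d₁ = v₁t₁ = 50 × 6 = 300 m
d₂ = v₂t₂ = 12 × 3 = 36 m
d_total = 300 + 36 = 336 m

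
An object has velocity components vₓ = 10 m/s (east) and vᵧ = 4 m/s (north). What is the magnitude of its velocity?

|v| = √(vₓ² + vᵧ²) = √(10² + 4²) = √(116) = 10.77 m/s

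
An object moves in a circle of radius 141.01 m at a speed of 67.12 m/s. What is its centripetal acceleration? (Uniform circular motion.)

a_c = v²/r = 67.12²/141.01 = 4505.0944/141.01 = 31.95 m/s²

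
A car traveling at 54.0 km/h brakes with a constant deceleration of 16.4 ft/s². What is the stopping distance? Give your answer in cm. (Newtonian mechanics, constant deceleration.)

v₀ = 54.0 km/h × 0.2777777777777778 = 15.0 m/s
a = 16.4 ft/s² × 0.3048 = 4.99872 m/s²
d = v₀² / (2a) = 15.0² / (2 × 4.99872) = 225.0 / 9.99744 = 22.5058 m
d = 22.5058 m / 0.01 = 2251 cm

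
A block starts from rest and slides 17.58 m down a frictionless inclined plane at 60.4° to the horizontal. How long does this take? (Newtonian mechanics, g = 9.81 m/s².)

a = g sin(θ) = 9.81 × sin(60.4°) = 8.5297 m/s²
t = √(2d/a) = √(2 × 17.58 / 8.5297) = 2.03 s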